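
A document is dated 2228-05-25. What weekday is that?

Doomsday rule: the anchor day for the 2200s is Friday. For year 28: 28÷12 = 2 r 4, and 4÷4 = 1, so 2+4+1 = 7.
Friday + 7 ≡ Friday — that's 2228's doomsday.
In May the doomsday date is May 9.
May 25 is 16 days after May 9; 16 mod 7 = 2, so Friday + 2 = Sunday.

Sunday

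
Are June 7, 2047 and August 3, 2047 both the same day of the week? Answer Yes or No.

No

From Jun 7, 2047 to Aug 3, 2047 is 57 days.
57 mod 7 = 1, so they are different weekdays.
(Jun 7, 2047 is a Friday; Aug 3, 2047 is a Saturday.)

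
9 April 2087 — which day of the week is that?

Wednesday

Doomsday rule: the anchor day for the 2000s is Tuesday. For year 87: 87÷12 = 7 r 3, and 3÷4 = 0, so 7+3+0 = 10.
Tuesday + 10 ≡ Friday — that's 2087's doomsday.
In April the doomsday date is Apr 4.
Apr 9 is 5 days after Apr 4; 5 mod 7 = 5, so Friday + 5 = Wednesday.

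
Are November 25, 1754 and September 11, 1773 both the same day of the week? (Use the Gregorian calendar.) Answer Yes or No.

From Nov 25, 1754 to Sep 11, 1773 is 6865 days.
6865 mod 7 = 5, so they are different weekdays.
(Nov 25, 1754 is a Monday; Sep 11, 1773 is a Saturday.)

No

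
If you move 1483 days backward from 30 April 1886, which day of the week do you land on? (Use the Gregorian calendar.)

Apr 30, 1886 is a Friday.
1483 mod 7 = 6, so 1483 days before a Friday is Friday − 6 = Saturday.

Saturday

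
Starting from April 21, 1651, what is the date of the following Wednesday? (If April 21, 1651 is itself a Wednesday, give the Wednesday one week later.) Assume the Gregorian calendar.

Apr 21, 1651 is a Friday.
From Friday to the next Wednesday is 5 days.
Apr 21, 1651 + 5 = Apr 26, 1651.

April 26, 1651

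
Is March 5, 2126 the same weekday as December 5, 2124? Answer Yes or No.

From Dec 5, 2124 to Mar 5, 2126 is 455 days.
455 mod 7 = 0, so they are the same weekday.
(Dec 5, 2124 is a Tuesday; Mar 5, 2126 is a Tuesday.)

Yes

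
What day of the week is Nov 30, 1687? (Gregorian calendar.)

Doomsday rule: the anchor day for the 1600s is Tuesday. For year 87: 87÷12 = 7 r 3, and 3÷4 = 0, so 7+3+0 = 10.
Tuesday + 10 ≡ Friday — that's 1687's doomsday.
In November the doomsday date is Nov 7.
Nov 30 is 23 days after Nov 7; 23 mod 7 = 2, so Friday + 2 = Sunday.

Sunday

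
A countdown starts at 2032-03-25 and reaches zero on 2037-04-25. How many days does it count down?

1857

Mar 25, 2032 → Mar 25, 2033: 365 days.
Mar 25, 2033 → Mar 25, 2034: 365 days.
Mar 25, 2034 → Mar 25, 2035: 365 days.
Mar 25, 2035 → Mar 25, 2036: 366 days (Feb 29, 2036 is in that span).
Mar 25, 2036 → Apr 25, 2036: 31 days (March has 31).
Apr 25, 2036 → May 25, 2036: 30 days (April has 30).
May 25, 2036 → Jun 25, 2036: 31 days (May has 31).
Jun 25, 2036 → Jul 25, 2036: 30 days (June has 30).
Jul 25, 2036 → Aug 25, 2036: 31 days (July has 31).
Aug 25, 2036 → Sep 25, 2036: 31 days (August has 31).
Sep 25, 2036 → Oct 25, 2036: 30 days (September has 30).
Oct 25, 2036 → Nov 25, 2036: 31 days (October has 31).
Nov 25, 2036 → Dec 25, 2036: 30 days (November has 30).
Dec 25, 2036 → Jan 25, 2037: 31 days (December has 31).
Jan 25, 2037 → Feb 25, 2037: 31 days (January has 31).
Feb 25, 2037 → Mar 25, 2037: 28 days (February has 28).
Mar 25, 2037 → Apr 25, 2037: 31 days.
Total: 1857 days.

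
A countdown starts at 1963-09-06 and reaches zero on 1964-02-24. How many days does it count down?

171

Sep 6, 1963 → Oct 6, 1963: 30 days (September has 30).
Oct 6, 1963 → Nov 6, 1963: 31 days (October has 31).
Nov 6, 1963 → Dec 6, 1963: 30 days (November has 30).
Dec 6, 1963 → Jan 6, 1964: 31 days (December has 31).
Jan 6, 1964 → Feb 6, 1964: 31 days (January has 31).
Feb 6, 1964 → Feb 24, 1964: 18 days.
Total: 171 days.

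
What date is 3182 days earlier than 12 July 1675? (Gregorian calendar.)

−365 (one year) → Jul 12, 1674 (2817 left).
−365 (one year) → Jul 12, 1673 (2452 left).
−365 (one year) → Jul 12, 1672 (2087 left).
−366 (one year; includes Feb 29, 1672) → Jul 12, 1671 (1721 left).
−365 (one year) → Jul 12, 1670 (1356 left).
−365 (one year) → Jul 12, 1669 (991 left).
−365 (one year) → Jul 12, 1668 (626 left).
−366 (one year; includes Feb 29, 1668) → Jul 12, 1667 (260 left).
−12 → Jun 30, 1667 (end of Jun, 30 days; 248 left).
−30 → May 31, 1667 (end of May, 31 days; 218 left).
−31 → Apr 30, 1667 (end of Apr, 30 days; 187 left).
−30 → Mar 31, 1667 (end of Mar, 31 days; 157 left).
−31 → Feb 28, 1667 (end of Feb, 28 days; 126 left).
−28 → Jan 31, 1667 (end of Jan, 31 days; 98 left).
−31 → Dec 31, 1666 (end of Dec, 31 days; 67 left).
−31 → Nov 30, 1666 (end of Nov, 30 days; 36 left).
−30 → Oct 31, 1666 (end of Oct, 31 days; 6 left).
−6 → Oct 25, 1666.

October 25, 1666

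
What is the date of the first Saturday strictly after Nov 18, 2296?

Nov 18, 2296 is a Wednesday.
From Wednesday to the next Saturday is 3 days.
Nov 18, 2296 + 3 = Nov 21, 2296.

November 21, 2296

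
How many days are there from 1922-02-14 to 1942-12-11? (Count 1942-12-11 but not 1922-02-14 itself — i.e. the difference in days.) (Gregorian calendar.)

7605

Feb 14, 1922 → Feb 14, 1923: 365 days.
Feb 14, 1923 → Feb 14, 1924: 365 days.
Feb 14, 1924 → Feb 14, 1925: 366 days (Feb 29, 1924 is in that span).
Feb 14, 1925 → Feb 14, 1926: 365 days.
Feb 14, 1926 → Feb 14, 1927: 365 days.
Feb 14, 1927 → Feb 14, 1928: 365 days.
Feb 14, 1928 → Feb 14, 1929: 366 days (Feb 29, 1928 is in that span).
Feb 14, 1929 → Feb 14, 1930: 365 days.
Feb 14, 1930 → Feb 14, 1931: 365 days.
Feb 14, 1931 → Feb 14, 1932: 365 days.
Feb 14, 1932 → Feb 14, 1933: 366 days (Feb 29, 1932 is in that span).
Feb 14, 1933 → Feb 14, 1934: 365 days.
Feb 14, 1934 → Feb 14, 1935: 365 days.
Feb 14, 1935 → Feb 14, 1936: 365 days.
Feb 14, 1936 → Feb 14, 1937: 366 days (Feb 29, 1936 is in that span).
Feb 14, 1937 → Feb 14, 1938: 365 days.
Feb 14, 1938 → Feb 14, 1939: 365 days.
Feb 14, 1939 → Feb 14, 1940: 365 days.
Feb 14, 1940 → Feb 14, 1941: 366 days (Feb 29, 1940 is in that span).
Feb 14, 1941 → Feb 14, 1942: 365 days.
Feb 14, 1942 → Mar 14, 1942: 28 days (February has 28).
Mar 14, 1942 → Apr 14, 1942: 31 days (March has 31).
Apr 14, 1942 → May 14, 1942: 30 days (April has 30).
May 14, 1942 → Jun 14, 1942: 31 days (May has 31).
Jun 14, 1942 → Jul 14, 1942: 30 days (June has 30).
Jul 14, 1942 → Aug 14, 1942: 31 days (July has 31).
Aug 14, 1942 → Sep 14, 1942: 31 days (August has 31).
Sep 14, 1942 → Oct 14, 1942: 30 days (September has 30).
Oct 14, 1942 → Nov 14, 1942: 31 days (October has 31).
Nov 14, 1942 → Dec 11, 1942: 27 days.
Total: 7605 days.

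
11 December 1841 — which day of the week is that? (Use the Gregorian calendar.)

Saturday

Doomsday rule: the anchor day for the 1800s is Friday. For year 41: 41÷12 = 3 r 5, and 5÷4 = 1, so 3+5+1 = 9.
Friday + 9 ≡ Sunday — that's 1841's doomsday.
In December the doomsday date is Dec 12.
Dec 11 is 1 day before Dec 12; 1 mod 7 = 1, so Sunday − 1 = Saturday.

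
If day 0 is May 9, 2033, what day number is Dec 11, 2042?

May 9, 2033 → May 9, 2034: 365 days.
May 9, 2034 → May 9, 2035: 365 days.
May 9, 2035 → May 9, 2036: 366 days (Feb 29, 2036 is in that span).
May 9, 2036 → May 9, 2037: 365 days.
May 9, 2037 → May 9, 2038: 365 days.
May 9, 2038 → May 9, 2039: 365 days.
May 9, 2039 → May 9, 2040: 366 days (Feb 29, 2040 is in that span).
May 9, 2040 → May 9, 2041: 365 days.
May 9, 2041 → May 9, 2042: 365 days.
May 9, 2042 → Jun 9, 2042: 31 days (May has 31).
Jun 9, 2042 → Jul 9, 2042: 30 days (June has 30).
Jul 9, 2042 → Aug 9, 2042: 31 days (July has 31).
Aug 9, 2042 → Sep 9, 2042: 31 days (August has 31).
Sep 9, 2042 → Oct 9, 2042: 30 days (September has 30).
Oct 9, 2042 → Nov 9, 2042: 31 days (October has 31).
Nov 9, 2042 → Dec 9, 2042: 30 days (November has 30).
Dec 9, 2042 → Dec 11, 2042: 2 days.
Total: 3503 days.

3503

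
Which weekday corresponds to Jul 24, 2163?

Sunday

Doomsday rule: the anchor day for the 2100s is Sunday. For year 63: 63÷12 = 5 r 3, and 3÷4 = 0, so 5+3+0 = 8.
Sunday + 8 ≡ Monday — that's 2163's doomsday.
In July the doomsday date is Jul 11.
Jul 24 is 13 days after Jul 11; 13 mod 7 = 6, so Monday + 6 = Sunday.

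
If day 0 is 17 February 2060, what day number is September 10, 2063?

1301

Feb 17, 2060 → Feb 17, 2061: 366 days (Feb 29, 2060 is in that span).
Feb 17, 2061 → Feb 17, 2062: 365 days.
Feb 17, 2062 → Feb 17, 2063: 365 days.
Feb 17, 2063 → Mar 17, 2063: 28 days (February has 28).
Mar 17, 2063 → Apr 17, 2063: 31 days (March has 31).
Apr 17, 2063 → May 17, 2063: 30 days (April has 30).
May 17, 2063 → Jun 17, 2063: 31 days (May has 31).
Jun 17, 2063 → Jul 17, 2063: 30 days (June has 30).
Jul 17, 2063 → Aug 17, 2063: 31 days (July has 31).
Aug 17, 2063 → Sep 10, 2063: 24 days.
Total: 1301 days.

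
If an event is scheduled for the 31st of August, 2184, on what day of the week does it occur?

Doomsday rule: the anchor day for the 2100s is Sunday. For year 84: 84÷12 = 7 r 0, and 0÷4 = 0, so 7+0+0 = 7.
Sunday + 7 ≡ Sunday — that's 2184's doomsday.
In August the doomsday date is Aug 8.
Aug 31 is 23 days after Aug 8; 23 mod 7 = 2, so Sunday + 2 = Tuesday.

Tuesday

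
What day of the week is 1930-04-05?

Saturday

Doomsday rule: the anchor day for the 1900s is Wednesday. For year 30: 30÷12 = 2 r 6, and 6÷4 = 1, so 2+6+1 = 9.
Wednesday + 9 ≡ Friday — that's 1930's doomsday.
In April the doomsday date is Apr 4.
Apr 5 is 1 day after Apr 4; 1 mod 7 = 1, so Friday + 1 = Saturday.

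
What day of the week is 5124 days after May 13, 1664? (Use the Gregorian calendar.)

Tuesday

First find the weekday of May 13, 1664. Doomsday rule: the anchor day for the 1600s is Tuesday. For year 64: 64÷12 = 5 r 4, and 4÷4 = 1, so 5+4+1 = 10.
Tuesday + 10 ≡ Friday — that's 1664's doomsday.
In May the doomsday date is May 9.
May 13 is 4 days after May 9; 4 mod 7 = 4, so Friday + 4 = Tuesday.
5124 mod 7 = 0, so 5124 days after a Tuesday is Tuesday + 0 = Tuesday.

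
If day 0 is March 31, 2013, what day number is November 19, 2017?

1694

Mar 31, 2013 → Mar 31, 2014: 365 days.
Mar 31, 2014 → Mar 31, 2015: 365 days.
Mar 31, 2015 → Mar 31, 2016: 366 days (Feb 29, 2016 is in that span).
Mar 31, 2016 → Mar 31, 2017: 365 days.
Mar 31, 2017 → Apr 30, 2017: 30 days (March has 31).
Apr 30, 2017 → May 30, 2017: 30 days (April has 30).
May 30, 2017 → Jun 30, 2017: 31 days (May has 31).
Jun 30, 2017 → Jul 30, 2017: 30 days (June has 30).
Jul 30, 2017 → Aug 30, 2017: 31 days (July has 31).
Aug 30, 2017 → Sep 30, 2017: 31 days (August has 31).
Sep 30, 2017 → Oct 30, 2017: 30 days (September has 30).
Oct 30, 2017 → Nov 19, 2017: 20 days.
Total: 1694 days.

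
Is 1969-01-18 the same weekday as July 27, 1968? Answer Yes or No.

From Jul 27, 1968 to Jan 18, 1969 is 175 days.
175 mod 7 = 0, so they are the same weekday.
(Jul 27, 1968 is a Saturday; Jan 18, 1969 is a Saturday.)

Yes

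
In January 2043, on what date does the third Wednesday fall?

January 21, 2043

January 1, 2043 is a Thursday.
The first Wednesday is therefore January 7 (6 days later).
The third Wednesday is 7 + 2×7 = January 21.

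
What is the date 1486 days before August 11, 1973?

−365 (one year) → Aug 11, 1972 (1121 left).
−366 (one year; includes Feb 29, 1972) → Aug 11, 1971 (755 left).
−365 (one year) → Aug 11, 1970 (390 left).
−11 → Jul 31, 1970 (end of Jul, 31 days; 379 left).
−31 → Jun 30, 1970 (end of Jun, 30 days; 348 left).
−30 → May 31, 1970 (end of May, 31 days; 318 left).
−31 → Apr 30, 1970 (end of Apr, 30 days; 287 left).
−30 → Mar 31, 1970 (end of Mar, 31 days; 257 left).
−31 → Feb 28, 1970 (end of Feb, 28 days; 226 left).
−28 → Jan 31, 1970 (end of Jan, 31 days; 198 left).
−31 → Dec 31, 1969 (end of Dec, 31 days; 167 left).
−31 → Nov 30, 1969 (end of Nov, 30 days; 136 left).
−30 → Oct 31, 1969 (end of Oct, 31 days; 106 left).
−31 → Sep 30, 1969 (end of Sep, 30 days; 75 left).
−30 → Aug 31, 1969 (end of Aug, 31 days; 45 left).
−31 → Jul 31, 1969 (end of Jul, 31 days; 14 left).
−14 → Jul 17, 1969.

July 17, 1969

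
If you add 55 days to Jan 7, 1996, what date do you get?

Jan has 31 days: +25 → Feb 1, 1996 (30 left).
Feb has 29 days: +29 → Mar 1, 1996 (1 left).
+1 → Mar 2, 1996.

March 2, 1996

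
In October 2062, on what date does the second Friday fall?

October 13, 2062

October 1, 2062 is a Sunday.
The first Friday is therefore October 6 (5 days later).
The second Friday is 6 + 1×7 = October 13.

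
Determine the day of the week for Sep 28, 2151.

Tuesday

Doomsday rule: the anchor day for the 2100s is Sunday. For year 51: 51÷12 = 4 r 3, and 3÷4 = 0, so 4+3+0 = 7.
Sunday + 7 ≡ Sunday — that's 2151's doomsday.
In September the doomsday date is Sep 5.
Sep 28 is 23 days after Sep 5; 23 mod 7 = 2, so Sunday + 2 = Tuesday.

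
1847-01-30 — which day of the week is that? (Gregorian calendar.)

Saturday

Doomsday rule: the anchor day for the 1800s is Friday. For year 47: 47÷12 = 3 r 11, and 11÷4 = 2, so 3+11+2 = 16.
Friday + 16 ≡ Sunday — that's 1847's doomsday.
In January the doomsday date is Jan 3 (1847 is not a leap year).
Jan 30 is 27 days after Jan 3; 27 mod 7 = 6, so Sunday + 6 = Saturday.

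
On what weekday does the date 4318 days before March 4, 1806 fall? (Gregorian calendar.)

First find the weekday of Mar 4, 1806. Doomsday rule: the anchor day for the 1800s is Friday. For year 06: 6÷12 = 0 r 6, and 6÷4 = 1, so 0+6+1 = 7.
Friday + 7 ≡ Friday — that's 1806's doomsday.
In March the doomsday date is Mar 14.
Mar 4 is 10 days before Mar 14; 10 mod 7 = 3, so Friday − 3 = Tuesday.
4318 mod 7 = 6, so 4318 days before a Tuesday is Tuesday − 6 = Wednesday.

Wednesday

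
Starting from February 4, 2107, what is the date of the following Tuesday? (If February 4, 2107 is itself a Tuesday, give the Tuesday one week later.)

February 8, 2107

Feb 4, 2107 is a Friday.
From Friday to the next Tuesday is 4 days.
Feb 4, 2107 + 4 = Feb 8, 2107.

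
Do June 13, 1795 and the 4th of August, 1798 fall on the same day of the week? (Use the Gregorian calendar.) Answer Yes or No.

From Jun 13, 1795 to Aug 4, 1798 is 1148 days.
1148 mod 7 = 0, so they are the same weekday.
(Jun 13, 1795 is a Saturday; Aug 4, 1798 is a Saturday.)

Yes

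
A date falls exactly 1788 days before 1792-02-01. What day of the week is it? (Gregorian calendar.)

Sunday

First find the weekday of Feb 1, 1792. Doomsday rule: the anchor day for the 1700s is Sunday. For year 92: 92÷12 = 7 r 8, and 8÷4 = 2, so 7+8+2 = 17.
Sunday + 17 ≡ Wednesday — that's 1792's doomsday.
In February the doomsday date is Feb 29 (1792 is a leap year (divisible by 4)).
Feb 1 is 28 days before Feb 29; 28 mod 7 = 0, so Wednesday − 0 = Wednesday.
1788 mod 7 = 3, so 1788 days before a Wednesday is Wednesday − 3 = Sunday.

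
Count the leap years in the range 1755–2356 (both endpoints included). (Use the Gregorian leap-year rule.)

146

Multiples of 4 in [1755,2356]: 151.
Of those, multiples of 100: 6 (not leap unless ÷400).
Multiples of 400: 1.
Leap years = 151 − 6 + 1 = 146.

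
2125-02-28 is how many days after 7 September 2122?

905

Sep 7, 2122 → Sep 7, 2123: 365 days.
Sep 7, 2123 → Sep 7, 2124: 366 days (Feb 29, 2124 is in that span).
Sep 7, 2124 → Oct 7, 2124: 30 days (September has 30).
Oct 7, 2124 → Nov 7, 2124: 31 days (October has 31).
Nov 7, 2124 → Dec 7, 2124: 30 days (November has 30).
Dec 7, 2124 → Jan 7, 2125: 31 days (December has 31).
Jan 7, 2125 → Feb 7, 2125: 31 days (January has 31).
Feb 7, 2125 → Feb 28, 2125: 21 days.
Total: 905 days.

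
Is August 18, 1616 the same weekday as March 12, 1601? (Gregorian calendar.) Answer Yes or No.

From Mar 12, 1601 to Aug 18, 1616 is 5638 days.
5638 mod 7 = 3, so they are different weekdays.
(Mar 12, 1601 is a Monday; Aug 18, 1616 is a Thursday.)

No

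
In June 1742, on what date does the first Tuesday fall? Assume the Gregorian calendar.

June 1, 1742 is a Friday.
The first Tuesday is therefore June 5 (4 days later).

June 5, 1742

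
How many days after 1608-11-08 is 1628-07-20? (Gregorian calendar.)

7194

Nov 8, 1608 → Nov 8, 1609: 365 days.
Nov 8, 1609 → Nov 8, 1610: 365 days.
Nov 8, 1610 → Nov 8, 1611: 365 days.
Nov 8, 1611 → Nov 8, 1612: 366 days (Feb 29, 1612 is in that span).
Nov 8, 1612 → Nov 8, 1613: 365 days.
Nov 8, 1613 → Nov 8, 1614: 365 days.
Nov 8, 1614 → Nov 8, 1615: 365 days.
Nov 8, 1615 → Nov 8, 1616: 366 days (Feb 29, 1616 is in that span).
Nov 8, 1616 → Nov 8, 1617: 365 days.
Nov 8, 1617 → Nov 8, 1618: 365 days.
Nov 8, 1618 → Nov 8, 1619: 365 days.
Nov 8, 1619 → Nov 8, 1620: 366 days (Feb 29, 1620 is in that span).
Nov 8, 1620 → Nov 8, 1621: 365 days.
Nov 8, 1621 → Nov 8, 1622: 365 days.
Nov 8, 1622 → Nov 8, 1623: 365 days.
Nov 8, 1623 → Nov 8, 1624: 366 days (Feb 29, 1624 is in that span).
Nov 8, 1624 → Nov 8, 1625: 365 days.
Nov 8, 1625 → Nov 8, 1626: 365 days.
Nov 8, 1626 → Nov 8, 1627: 365 days.
Nov 8, 1627 → Dec 8, 1627: 30 days (November has 30).
Dec 8, 1627 → Jan 8, 1628: 31 days (December has 31).
Jan 8, 1628 → Feb 8, 1628: 31 days (January has 31).
Feb 8, 1628 → Mar 8, 1628: 29 days (February has 29).
Mar 8, 1628 → Apr 8, 1628: 31 days (March has 31).
Apr 8, 1628 → May 8, 1628: 30 days (April has 30).
May 8, 1628 → Jun 8, 1628: 31 days (May has 31).
Jun 8, 1628 → Jul 8, 1628: 30 days (June has 30).
Jul 8, 1628 → Jul 20, 1628: 12 days.
Total: 7194 days.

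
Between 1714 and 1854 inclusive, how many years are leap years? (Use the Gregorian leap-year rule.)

Multiples of 4 in [1714,1854]: 35.
Of those, multiples of 100: 1 (not leap unless ÷400).
Multiples of 400: 0.
Leap years = 35 − 1 + 0 = 34.

34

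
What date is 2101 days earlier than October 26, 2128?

−366 (one year; includes Feb 29, 2128) → Oct 26, 2127 (1735 left).
−365 (one year) → Oct 26, 2126 (1370 left).
−365 (one year) → Oct 26, 2125 (1005 left).
−365 (one year) → Oct 26, 2124 (640 left).
−366 (one year; includes Feb 29, 2124) → Oct 26, 2123 (274 left).
−26 → Sep 30, 2123 (end of Sep, 30 days; 248 left).
−30 → Aug 31, 2123 (end of Aug, 31 days; 218 left).
−31 → Jul 31, 2123 (end of Jul, 31 days; 187 left).
−31 → Jun 30, 2123 (end of Jun, 30 days; 156 left).
−30 → May 31, 2123 (end of May, 31 days; 126 left).
−31 → Apr 30, 2123 (end of Apr, 30 days; 95 left).
−30 → Mar 31, 2123 (end of Mar, 31 days; 65 left).
−31 → Feb 28, 2123 (end of Feb, 28 days; 34 left).
−28 → Jan 31, 2123 (end of Jan, 31 days; 6 left).
−6 → Jan 25, 2123.

January 25, 2123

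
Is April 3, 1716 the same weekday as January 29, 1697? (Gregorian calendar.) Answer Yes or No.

From Jan 29, 1697 to Apr 3, 1716 is 7003 days.
7003 mod 7 = 3, so they are different weekdays.
(Jan 29, 1697 is a Tuesday; Apr 3, 1716 is a Friday.)

No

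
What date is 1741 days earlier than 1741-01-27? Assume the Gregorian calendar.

April 22, 1736

−366 (one year; includes Feb 29, 1740) → Jan 27, 1740 (1375 left).
−365 (one year) → Jan 27, 1739 (1010 left).
−365 (one year) → Jan 27, 1738 (645 left).
−365 (one year) → Jan 27, 1737 (280 left).
−27 → Dec 31, 1736 (end of Dec, 31 days; 253 left).
−31 → Nov 30, 1736 (end of Nov, 30 days; 222 left).
−30 → Oct 31, 1736 (end of Oct, 31 days; 192 left).
−31 → Sep 30, 1736 (end of Sep, 30 days; 161 left).
−30 → Aug 31, 1736 (end of Aug, 31 days; 131 left).
−31 → Jul 31, 1736 (end of Jul, 31 days; 100 left).
−31 → Jun 30, 1736 (end of Jun, 30 days; 69 left).
−30 → May 31, 1736 (end of May, 31 days; 39 left).
−31 → Apr 30, 1736 (end of Apr, 30 days; 8 left).
−8 → Apr 22, 1736.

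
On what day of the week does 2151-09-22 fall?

Wednesday

Doomsday rule: the anchor day for the 2100s is Sunday. For year 51: 51÷12 = 4 r 3, and 3÷4 = 0, so 4+3+0 = 7.
Sunday + 7 ≡ Sunday — that's 2151's doomsday.
In September the doomsday date is Sep 5.
Sep 22 is 17 days after Sep 5; 17 mod 7 = 3, so Sunday + 3 = Wednesday.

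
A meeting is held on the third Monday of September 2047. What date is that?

September 16, 2047

September 1, 2047 is a Sunday.
The first Monday is therefore September 2 (1 days later).
The third Monday is 2 + 2×7 = September 16.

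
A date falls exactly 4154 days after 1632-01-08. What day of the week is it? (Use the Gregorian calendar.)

Jan 8, 1632 is a Thursday.
4154 mod 7 = 3, so 4154 days after a Thursday is Thursday + 3 = Sunday.

Sunday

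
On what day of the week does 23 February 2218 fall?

Monday

Doomsday rule: the anchor day for the 2200s is Friday. For year 18: 18÷12 = 1 r 6, and 6÷4 = 1, so 1+6+1 = 8.
Friday + 8 ≡ Saturday — that's 2218's doomsday.
In February the doomsday date is Feb 28 (2218 is not a leap year).
Feb 23 is 5 days before Feb 28; 5 mod 7 = 5, so Saturday − 5 = Monday.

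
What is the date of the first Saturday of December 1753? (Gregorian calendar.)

December 1, 1753

December 1, 1753 is a Saturday.
The first Saturday is therefore December 1 (same day).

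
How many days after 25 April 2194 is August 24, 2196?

852

Apr 25, 2194 → Apr 25, 2195: 365 days.
Apr 25, 2195 → Apr 25, 2196: 366 days (Feb 29, 2196 is in that span).
Apr 25, 2196 → May 25, 2196: 30 days (April has 30).
May 25, 2196 → Jun 25, 2196: 31 days (May has 31).
Jun 25, 2196 → Jul 25, 2196: 30 days (June has 30).
Jul 25, 2196 → Aug 24, 2196: 30 days.
Total: 852 days.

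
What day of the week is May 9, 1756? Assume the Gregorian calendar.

Sunday

Doomsday rule: the anchor day for the 1700s is Sunday. For year 56: 56÷12 = 4 r 8, and 8÷4 = 2, so 4+8+2 = 14.
Sunday + 14 ≡ Sunday — that's 1756's doomsday.
In May the doomsday date is May 9.
May 9 is the doomsday itself: Sunday.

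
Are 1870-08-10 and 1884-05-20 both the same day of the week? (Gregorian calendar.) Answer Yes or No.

No

From Aug 10, 1870 to May 20, 1884 is 5032 days.
5032 mod 7 = 6, so they are different weekdays.
(Aug 10, 1870 is a Wednesday; May 20, 1884 is a Tuesday.)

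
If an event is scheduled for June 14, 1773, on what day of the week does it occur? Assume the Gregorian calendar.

Doomsday rule: the anchor day for the 1700s is Sunday. For year 73: 73÷12 = 6 r 1, and 1÷4 = 0, so 6+1+0 = 7.
Sunday + 7 ≡ Sunday — that's 1773's doomsday.
In June the doomsday date is Jun 6.
Jun 14 is 8 days after Jun 6; 8 mod 7 = 1, so Sunday + 1 = Monday.

Monday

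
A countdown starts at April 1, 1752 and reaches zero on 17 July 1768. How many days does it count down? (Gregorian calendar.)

Apr 1, 1752 → Apr 1, 1753: 365 days.
Apr 1, 1753 → Apr 1, 1754: 365 days.
Apr 1, 1754 → Apr 1, 1755: 365 days.
Apr 1, 1755 → Apr 1, 1756: 366 days (Feb 29, 1756 is in that span).
Apr 1, 1756 → Apr 1, 1757: 365 days.
Apr 1, 1757 → Apr 1, 1758: 365 days.
Apr 1, 1758 → Apr 1, 1759: 365 days.
Apr 1, 1759 → Apr 1, 1760: 366 days (Feb 29, 1760 is in that span).
Apr 1, 1760 → Apr 1, 1761: 365 days.
Apr 1, 1761 → Apr 1, 1762: 365 days.
Apr 1, 1762 → Apr 1, 1763: 365 days.
Apr 1, 1763 → Apr 1, 1764: 366 days (Feb 29, 1764 is in that span).
Apr 1, 1764 → Apr 1, 1765: 365 days.
Apr 1, 1765 → Apr 1, 1766: 365 days.
Apr 1, 1766 → Apr 1, 1767: 365 days.
Apr 1, 1767 → Apr 1, 1768: 366 days (Feb 29, 1768 is in that span).
Apr 1, 1768 → May 1, 1768: 30 days (April has 30).
May 1, 1768 → Jun 1, 1768: 31 days (May has 31).
Jun 1, 1768 → Jul 1, 1768: 30 days (June has 30).
Jul 1, 1768 → Jul 17, 1768: 16 days.
Total: 5951 days.

5951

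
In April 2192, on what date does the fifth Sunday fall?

April 29, 2192

April 1, 2192 is a Sunday.
The first Sunday is therefore April 1 (same day).
The fifth Sunday is 1 + 4×7 = April 29.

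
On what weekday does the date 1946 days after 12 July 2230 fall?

Monday

Jul 12, 2230 is a Monday.
1946 mod 7 = 0, so 1946 days after a Monday is Monday + 0 = Monday.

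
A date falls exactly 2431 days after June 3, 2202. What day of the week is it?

First find the weekday of Jun 3, 2202. Doomsday rule: the anchor day for the 2200s is Friday. For year 02: 2÷12 = 0 r 2, and 2÷4 = 0, so 0+2+0 = 2.
Friday + 2 ≡ Sunday — that's 2202's doomsday.
In June the doomsday date is Jun 6.
Jun 3 is 3 days before Jun 6; 3 mod 7 = 3, so Sunday − 3 = Thursday.
2431 mod 7 = 2, so 2431 days after a Thursday is Thursday + 2 = Saturday.

Saturday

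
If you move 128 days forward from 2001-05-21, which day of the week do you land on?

May 21, 2001 is a Monday.
128 mod 7 = 2, so 128 days after a Monday is Monday + 2 = Wednesday.

Wednesday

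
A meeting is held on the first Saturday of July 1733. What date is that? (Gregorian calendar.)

July 1, 1733 is a Wednesday.
The first Saturday is therefore July 4 (3 days later).

July 4, 1733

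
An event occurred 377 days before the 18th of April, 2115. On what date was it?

April 6, 2114

−18 → Mar 31, 2115 (end of Mar, 31 days; 359 left).
−31 → Feb 28, 2115 (end of Feb, 28 days; 328 left).
−28 → Jan 31, 2115 (end of Jan, 31 days; 300 left).
−31 → Dec 31, 2114 (end of Dec, 31 days; 269 left).
−31 → Nov 30, 2114 (end of Nov, 30 days; 238 left).
−30 → Oct 31, 2114 (end of Oct, 31 days; 208 left).
−31 → Sep 30, 2114 (end of Sep, 30 days; 177 left).
−30 → Aug 31, 2114 (end of Aug, 31 days; 147 left).
−31 → Jul 31, 2114 (end of Jul, 31 days; 116 left).
−31 → Jun 30, 2114 (end of Jun, 30 days; 85 left).
−30 → May 31, 2114 (end of May, 31 days; 55 left).
−31 → Apr 30, 2114 (end of Apr, 30 days; 24 left).
−24 → Apr 6, 2114.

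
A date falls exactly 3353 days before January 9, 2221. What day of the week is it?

Tuesday

First find the weekday of Jan 9, 2221. Doomsday rule: the anchor day for the 2200s is Friday. For year 21: 21÷12 = 1 r 9, and 9÷4 = 2, so 1+9+2 = 12.
Friday + 12 ≡ Wednesday — that's 2221's doomsday.
In January the doomsday date is Jan 3 (2221 is not a leap year).
Jan 9 is 6 days after Jan 3; 6 mod 7 = 6, so Wednesday + 6 = Tuesday.
3353 mod 7 = 0, so 3353 days before a Tuesday is Tuesday − 0 = Tuesday.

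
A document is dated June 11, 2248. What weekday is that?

Doomsday rule: the anchor day for the 2200s is Friday. For year 48: 48÷12 = 4 r 0, and 0÷4 = 0, so 4+0+0 = 4.
Friday + 4 ≡ Tuesday — that's 2248's doomsday.
In June the doomsday date is Jun 6.
Jun 11 is 5 days after Jun 6; 5 mod 7 = 5, so Tuesday + 5 = Sunday.

Sunday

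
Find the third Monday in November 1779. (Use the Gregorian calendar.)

November 1, 1779 is a Monday.
The first Monday is therefore November 1 (same day).
The third Monday is 1 + 2×7 = November 15.

November 15, 1779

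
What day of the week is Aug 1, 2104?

Doomsday rule: the anchor day for the 2100s is Sunday. For year 04: 4÷12 = 0 r 4, and 4÷4 = 1, so 0+4+1 = 5.
Sunday + 5 ≡ Friday — that's 2104's doomsday.
In August the doomsday date is Aug 8.
Aug 1 is 7 days before Aug 8; 7 mod 7 = 0, so Friday − 0 = Friday.

Friday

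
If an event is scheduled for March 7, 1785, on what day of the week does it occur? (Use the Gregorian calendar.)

Monday

Doomsday rule: the anchor day for the 1700s is Sunday. For year 85: 85÷12 = 7 r 1, and 1÷4 = 0, so 7+1+0 = 8.
Sunday + 8 ≡ Monday — that's 1785's doomsday.
In March the doomsday date is Mar 14.
Mar 7 is 7 days before Mar 14; 7 mod 7 = 0, so Monday − 0 = Monday.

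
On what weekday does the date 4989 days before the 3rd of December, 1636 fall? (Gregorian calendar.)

Friday

First find the weekday of Dec 3, 1636. Doomsday rule: the anchor day for the 1600s is Tuesday. For year 36: 36÷12 = 3 r 0, and 0÷4 = 0, so 3+0+0 = 3.
Tuesday + 3 ≡ Friday — that's 1636's doomsday.
In December the doomsday date is Dec 12.
Dec 3 is 9 days before Dec 12; 9 mod 7 = 2, so Friday − 2 = Wednesday.
4989 mod 7 = 5, so 4989 days before a Wednesday is Wednesday − 5 = Friday.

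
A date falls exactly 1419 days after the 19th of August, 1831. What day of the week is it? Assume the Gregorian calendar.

Wednesday

First find the weekday of Aug 19, 1831. Doomsday rule: the anchor day for the 1800s is Friday. For year 31: 31÷12 = 2 r 7, and 7÷4 = 1, so 2+7+1 = 10.
Friday + 10 ≡ Monday — that's 1831's doomsday.
In August the doomsday date is Aug 8.
Aug 19 is 11 days after Aug 8; 11 mod 7 = 4, so Monday + 4 = Friday.
1419 mod 7 = 5, so 1419 days after a Friday is Friday + 5 = Wednesday.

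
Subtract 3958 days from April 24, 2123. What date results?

June 22, 2112

−365 (one year) → Apr 24, 2122 (3593 left).
−365 (one year) → Apr 24, 2121 (3228 left).
−365 (one year) → Apr 24, 2120 (2863 left).
−366 (one year; includes Feb 29, 2120) → Apr 24, 2119 (2497 left).
−365 (one year) → Apr 24, 2118 (2132 left).
−365 (one year) → Apr 24, 2117 (1767 left).
−365 (one year) → Apr 24, 2116 (1402 left).
−366 (one year; includes Feb 29, 2116) → Apr 24, 2115 (1036 left).
−365 (one year) → Apr 24, 2114 (671 left).
−365 (one year) → Apr 24, 2113 (306 left).
−24 → Mar 31, 2113 (end of Mar, 31 days; 282 left).
−31 → Feb 28, 2113 (end of Feb, 28 days; 251 left).
−28 → Jan 31, 2113 (end of Jan, 31 days; 223 left).
−31 → Dec 31, 2112 (end of Dec, 31 days; 192 left).
−31 → Nov 30, 2112 (end of Nov, 30 days; 161 left).
−30 → Oct 31, 2112 (end of Oct, 31 days; 131 left).
−31 → Sep 30, 2112 (end of Sep, 30 days; 100 left).
−30 → Aug 31, 2112 (end of Aug, 31 days; 70 left).
−31 → Jul 31, 2112 (end of Jul, 31 days; 39 left).
−31 → Jun 30, 2112 (end of Jun, 30 days; 8 left).
−8 → Jun 22, 2112.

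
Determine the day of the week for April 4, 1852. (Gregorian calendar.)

Sunday

Doomsday rule: the anchor day for the 1800s is Friday. For year 52: 52÷12 = 4 r 4, and 4÷4 = 1, so 4+4+1 = 9.
Friday + 9 ≡ Sunday — that's 1852's doomsday.
In April the doomsday date is Apr 4.
Apr 4 is the doomsday itself: Sunday.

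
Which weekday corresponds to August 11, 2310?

Thursday

Doomsday rule: the anchor day for the 2300s is Wednesday. For year 10: 10÷12 = 0 r 10, and 10÷4 = 2, so 0+10+2 = 12.
Wednesday + 12 ≡ Monday — that's 2310's doomsday.
In August the doomsday date is Aug 8.
Aug 11 is 3 days after Aug 8; 3 mod 7 = 3, so Monday + 3 = Thursday.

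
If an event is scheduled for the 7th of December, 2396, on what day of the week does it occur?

Doomsday rule: the anchor day for the 2300s is Wednesday. For year 96: 96÷12 = 8 r 0, and 0÷4 = 0, so 8+0+0 = 8.
Wednesday + 8 ≡ Thursday — that's 2396's doomsday.
In December the doomsday date is Dec 12.
Dec 7 is 5 days before Dec 12; 5 mod 7 = 5, so Thursday − 5 = Saturday.

Saturday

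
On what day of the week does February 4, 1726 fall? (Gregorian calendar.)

Doomsday rule: the anchor day for the 1700s is Sunday. For year 26: 26÷12 = 2 r 2, and 2÷4 = 0, so 2+2+0 = 4.
Sunday + 4 ≡ Thursday — that's 1726's doomsday.
In February the doomsday date is Feb 28 (1726 is not a leap year).
Feb 4 is 24 days before Feb 28; 24 mod 7 = 3, so Thursday − 3 = Monday.

Monday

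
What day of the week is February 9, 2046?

Doomsday rule: the anchor day for the 2000s is Tuesday. For year 46: 46÷12 = 3 r 10, and 10÷4 = 2, so 3+10+2 = 15.
Tuesday + 15 ≡ Wednesday — that's 2046's doomsday.
In February the doomsday date is Feb 28 (2046 is not a leap year).
Feb 9 is 19 days before Feb 28; 19 mod 7 = 5, so Wednesday − 5 = Friday.

Friday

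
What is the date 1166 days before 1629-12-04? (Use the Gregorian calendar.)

September 25, 1626

−365 (one year) → Dec 4, 1628 (801 left).
−366 (one year; includes Feb 29, 1628) → Dec 4, 1627 (435 left).
−365 (one year) → Dec 4, 1626 (70 left).
−4 → Nov 30, 1626 (end of Nov, 30 days; 66 left).
−30 → Oct 31, 1626 (end of Oct, 31 days; 36 left).
−31 → Sep 30, 1626 (end of Sep, 30 days; 5 left).
−5 → Sep 25, 1626.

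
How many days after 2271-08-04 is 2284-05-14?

4667

Aug 4, 2271 → Aug 4, 2272: 366 days (Feb 29, 2272 is in that span).
Aug 4, 2272 → Aug 4, 2273: 365 days.
Aug 4, 2273 → Aug 4, 2274: 365 days.
Aug 4, 2274 → Aug 4, 2275: 365 days.
Aug 4, 2275 → Aug 4, 2276: 366 days (Feb 29, 2276 is in that span).
Aug 4, 2276 → Aug 4, 2277: 365 days.
Aug 4, 2277 → Aug 4, 2278: 365 days.
Aug 4, 2278 → Aug 4, 2279: 365 days.
Aug 4, 2279 → Aug 4, 2280: 366 days (Feb 29, 2280 is in that span).
Aug 4, 2280 → Aug 4, 2281: 365 days.
Aug 4, 2281 → Aug 4, 2282: 365 days.
Aug 4, 2282 → Aug 4, 2283: 365 days.
Aug 4, 2283 → Sep 4, 2283: 31 days (August has 31).
Sep 4, 2283 → Oct 4, 2283: 30 days (September has 30).
Oct 4, 2283 → Nov 4, 2283: 31 days (October has 31).
Nov 4, 2283 → Dec 4, 2283: 30 days (November has 30).
Dec 4, 2283 → Jan 4, 2284: 31 days (December has 31).
Jan 4, 2284 → Feb 4, 2284: 31 days (January has 31).
Feb 4, 2284 → Mar 4, 2284: 29 days (February has 29).
Mar 4, 2284 → Apr 4, 2284: 31 days (March has 31).
Apr 4, 2284 → May 4, 2284: 30 days (April has 30).
May 4, 2284 → May 14, 2284: 10 days.
Total: 4667 days.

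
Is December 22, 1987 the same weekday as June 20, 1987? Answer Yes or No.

No

From Jun 20, 1987 to Dec 22, 1987 is 185 days.
185 mod 7 = 3, so they are different weekdays.
(Jun 20, 1987 is a Saturday; Dec 22, 1987 is a Tuesday.)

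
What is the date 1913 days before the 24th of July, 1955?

April 28, 1950

−365 (one year) → Jul 24, 1954 (1548 left).
−365 (one year) → Jul 24, 1953 (1183 left).
−365 (one year) → Jul 24, 1952 (818 left).
−366 (one year; includes Feb 29, 1952) → Jul 24, 1951 (452 left).
−365 (one year) → Jul 24, 1950 (87 left).
−24 → Jun 30, 1950 (end of Jun, 30 days; 63 left).
−30 → May 31, 1950 (end of May, 31 days; 33 left).
−31 → Apr 30, 1950 (end of Apr, 30 days; 2 left).
−2 → Apr 28, 1950.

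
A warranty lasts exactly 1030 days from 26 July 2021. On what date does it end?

+365 (one year) → Jul 26, 2022 (665 left).
+365 (one year) → Jul 26, 2023 (300 left).
Jul has 31 days: +6 → Aug 1, 2023 (294 left).
Aug has 31 days: +31 → Sep 1, 2023 (263 left).
Sep has 30 days: +30 → Oct 1, 2023 (233 left).
Oct has 31 days: +31 → Nov 1, 2023 (202 left).
Nov has 30 days: +30 → Dec 1, 2023 (172 left).
Dec has 31 days: +31 → Jan 1, 2024 (141 left).
Jan has 31 days: +31 → Feb 1, 2024 (110 left).
Feb has 29 days: +29 → Mar 1, 2024 (81 left).
Mar has 31 days: +31 → Apr 1, 2024 (50 left).
Apr has 30 days: +30 → May 1, 2024 (20 left).
+20 → May 21, 2024.

May 21, 2024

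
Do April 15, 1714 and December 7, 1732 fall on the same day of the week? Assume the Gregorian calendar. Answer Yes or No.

From Apr 15, 1714 to Dec 7, 1732 is 6811 days.
6811 mod 7 = 0, so they are the same weekday.
(Apr 15, 1714 is a Sunday; Dec 7, 1732 is a Sunday.)

Yes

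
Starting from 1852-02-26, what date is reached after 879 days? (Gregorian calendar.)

+366 (one year; includes Feb 29, 1852) → Feb 26, 1853 (513 left).
+365 (one year) → Feb 26, 1854 (148 left).
Feb has 28 days: +3 → Mar 1, 1854 (145 left).
Mar has 31 days: +31 → Apr 1, 1854 (114 left).
Apr has 30 days: +30 → May 1, 1854 (84 left).
May has 31 days: +31 → Jun 1, 1854 (53 left).
Jun has 30 days: +30 → Jul 1, 1854 (23 left).
+23 → Jul 24, 1854.

July 24, 1854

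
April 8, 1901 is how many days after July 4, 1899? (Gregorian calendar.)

643

Jul 4, 1899 → Jul 4, 1900: 365 days.
Jul 4, 1900 → Aug 4, 1900: 31 days (July has 31).
Aug 4, 1900 → Sep 4, 1900: 31 days (August has 31).
Sep 4, 1900 → Oct 4, 1900: 30 days (September has 30).
Oct 4, 1900 → Nov 4, 1900: 31 days (October has 31).
Nov 4, 1900 → Dec 4, 1900: 30 days (November has 30).
Dec 4, 1900 → Jan 4, 1901: 31 days (December has 31).
Jan 4, 1901 → Feb 4, 1901: 31 days (January has 31).
Feb 4, 1901 → Mar 4, 1901: 28 days (February has 28).
Mar 4, 1901 → Apr 4, 1901: 31 days (March has 31).
Apr 4, 1901 → Apr 8, 1901: 4 days.
Total: 643 days.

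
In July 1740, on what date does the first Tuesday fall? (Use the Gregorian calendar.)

July 1, 1740 is a Friday.
The first Tuesday is therefore July 5 (4 days later).

July 5, 1740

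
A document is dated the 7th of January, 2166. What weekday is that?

Doomsday rule: the anchor day for the 2100s is Sunday. For year 66: 66÷12 = 5 r 6, and 6÷4 = 1, so 5+6+1 = 12.
Sunday + 12 ≡ Friday — that's 2166's doomsday.
In January the doomsday date is Jan 3 (2166 is not a leap year).
Jan 7 is 4 days after Jan 3; 4 mod 7 = 4, so Friday + 4 = Tuesday.

Tuesday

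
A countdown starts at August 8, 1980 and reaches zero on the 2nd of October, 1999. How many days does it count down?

6994

Aug 8, 1980 → Aug 8, 1981: 365 days.
Aug 8, 1981 → Aug 8, 1982: 365 days.
Aug 8, 1982 → Aug 8, 1983: 365 days.
Aug 8, 1983 → Aug 8, 1984: 366 days (Feb 29, 1984 is in that span).
Aug 8, 1984 → Aug 8, 1985: 365 days.
Aug 8, 1985 → Aug 8, 1986: 365 days.
Aug 8, 1986 → Aug 8, 1987: 365 days.
Aug 8, 1987 → Aug 8, 1988: 366 days (Feb 29, 1988 is in that span).
Aug 8, 1988 → Aug 8, 1989: 365 days.
Aug 8, 1989 → Aug 8, 1990: 365 days.
Aug 8, 1990 → Aug 8, 1991: 365 days.
Aug 8, 1991 → Aug 8, 1992: 366 days (Feb 29, 1992 is in that span).
Aug 8, 1992 → Aug 8, 1993: 365 days.
Aug 8, 1993 → Aug 8, 1994: 365 days.
Aug 8, 1994 → Aug 8, 1995: 365 days.
Aug 8, 1995 → Aug 8, 1996: 366 days (Feb 29, 1996 is in that span).
Aug 8, 1996 → Aug 8, 1997: 365 days.
Aug 8, 1997 → Aug 8, 1998: 365 days.
Aug 8, 1998 → Aug 8, 1999: 365 days.
Aug 8, 1999 → Sep 8, 1999: 31 days (August has 31).
Sep 8, 1999 → Oct 2, 1999: 24 days.
Total: 6994 days.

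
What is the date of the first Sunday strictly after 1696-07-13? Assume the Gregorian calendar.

Jul 13, 1696 is a Friday.
From Friday to the next Sunday is 2 days.
Jul 13, 1696 + 2 = Jul 15, 1696.

July 15, 1696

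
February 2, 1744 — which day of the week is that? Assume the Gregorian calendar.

Sunday

Doomsday rule: the anchor day for the 1700s is Sunday. For year 44: 44÷12 = 3 r 8, and 8÷4 = 2, so 3+8+2 = 13.
Sunday + 13 ≡ Saturday — that's 1744's doomsday.
In February the doomsday date is Feb 29 (1744 is a leap year (divisible by 4)).
Feb 2 is 27 days before Feb 29; 27 mod 7 = 6, so Saturday − 6 = Sunday.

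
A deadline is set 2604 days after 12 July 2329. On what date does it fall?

+365 (one year) → Jul 12, 2330 (2239 left).
+365 (one year) → Jul 12, 2331 (1874 left).
+366 (one year; includes Feb 29, 2332) → Jul 12, 2332 (1508 left).
+365 (one year) → Jul 12, 2333 (1143 left).
+365 (one year) → Jul 12, 2334 (778 left).
+365 (one year) → Jul 12, 2335 (413 left).
+366 (one year; includes Feb 29, 2336) → Jul 12, 2336 (47 left).
Jul has 31 days: +20 → Aug 1, 2336 (27 left).
+27 → Aug 28, 2336.

August 28, 2336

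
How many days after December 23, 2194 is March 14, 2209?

5194

Dec 23, 2194 → Dec 23, 2195: 365 days.
Dec 23, 2195 → Dec 23, 2196: 366 days (Feb 29, 2196 is in that span).
Dec 23, 2196 → Dec 23, 2197: 365 days.
Dec 23, 2197 → Dec 23, 2198: 365 days.
Dec 23, 2198 → Dec 23, 2199: 365 days.
Dec 23, 2199 → Dec 23, 2200: 365 days.
Dec 23, 2200 → Dec 23, 2201: 365 days.
Dec 23, 2201 → Dec 23, 2202: 365 days.
Dec 23, 2202 → Dec 23, 2203: 365 days.
Dec 23, 2203 → Dec 23, 2204: 366 days (Feb 29, 2204 is in that span).
Dec 23, 2204 → Dec 23, 2205: 365 days.
Dec 23, 2205 → Dec 23, 2206: 365 days.
Dec 23, 2206 → Dec 23, 2207: 365 days.
Dec 23, 2207 → Dec 23, 2208: 366 days (Feb 29, 2208 is in that span).
Dec 23, 2208 → Jan 23, 2209: 31 days (December has 31).
Jan 23, 2209 → Feb 23, 2209: 31 days (January has 31).
Feb 23, 2209 → Mar 14, 2209: 19 days.
Total: 5194 days.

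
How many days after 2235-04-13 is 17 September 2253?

Apr 13, 2235 → Apr 13, 2236: 366 days (Feb 29, 2236 is in that span).
Apr 13, 2236 → Apr 13, 2237: 365 days.
Apr 13, 2237 → Apr 13, 2238: 365 days.
Apr 13, 2238 → Apr 13, 2239: 365 days.
Apr 13, 2239 → Apr 13, 2240: 366 days (Feb 29, 2240 is in that span).
Apr 13, 2240 → Apr 13, 2241: 365 days.
Apr 13, 2241 → Apr 13, 2242: 365 days.
Apr 13, 2242 → Apr 13, 2243: 365 days.
Apr 13, 2243 → Apr 13, 2244: 366 days (Feb 29, 2244 is in that span).
Apr 13, 2244 → Apr 13, 2245: 365 days.
Apr 13, 2245 → Apr 13, 2246: 365 days.
Apr 13, 2246 → Apr 13, 2247: 365 days.
Apr 13, 2247 → Apr 13, 2248: 366 days (Feb 29, 2248 is in that span).
Apr 13, 2248 → Apr 13, 2249: 365 days.
Apr 13, 2249 → Apr 13, 2250: 365 days.
Apr 13, 2250 → Apr 13, 2251: 365 days.
Apr 13, 2251 → Apr 13, 2252: 366 days (Feb 29, 2252 is in that span).
Apr 13, 2252 → Apr 13, 2253: 365 days.
Apr 13, 2253 → May 13, 2253: 30 days (April has 30).
May 13, 2253 → Jun 13, 2253: 31 days (May has 31).
Jun 13, 2253 → Jul 13, 2253: 30 days (June has 30).
Jul 13, 2253 → Aug 13, 2253: 31 days (July has 31).
Aug 13, 2253 → Sep 13, 2253: 31 days (August has 31).
Sep 13, 2253 → Sep 17, 2253: 4 days.
Total: 6732 days.

6732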